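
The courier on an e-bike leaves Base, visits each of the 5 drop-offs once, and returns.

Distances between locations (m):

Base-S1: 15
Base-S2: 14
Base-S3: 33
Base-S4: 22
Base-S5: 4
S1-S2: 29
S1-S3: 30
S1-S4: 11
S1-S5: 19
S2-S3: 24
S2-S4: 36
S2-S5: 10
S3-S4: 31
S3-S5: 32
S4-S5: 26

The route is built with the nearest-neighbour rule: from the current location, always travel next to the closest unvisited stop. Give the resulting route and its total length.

From Base: distances to unvisited — S5=4, S2=14, S1=15, S4=22, S3=33. Nearest is S5 (4).
From S5: distances to unvisited — S2=10, S1=19, S4=26, S3=32. Nearest is S2 (10).
From S2: distances to unvisited — S3=24, S1=29, S4=36. Nearest is S3 (24).
From S3: distances to unvisited — S1=30, S4=31. Nearest is S1 (30).
From S1: distances to unvisited — S4=11. Nearest is S4 (11).
Return S4→Base: 22.
Total = 4 + 10 + 24 + 30 + 11 + 22 = 101.

101 m along Base → S5 → S2 → S3 → S1 → S4 → Base.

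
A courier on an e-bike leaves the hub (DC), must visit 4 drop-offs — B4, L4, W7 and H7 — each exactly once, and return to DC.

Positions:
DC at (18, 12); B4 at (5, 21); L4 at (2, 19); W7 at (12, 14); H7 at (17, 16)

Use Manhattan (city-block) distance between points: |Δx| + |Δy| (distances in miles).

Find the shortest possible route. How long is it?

50 miles — the shortest possible round trip.

DC - B4 - L4 - W7 - H7 - DC: 22+5+15+7+5 = 54
DC - B4 - L4 - H7 - W7 - DC: 22+5+18+7+8 = 60
DC - B4 - W7 - L4 - H7 - DC: 22+14+15+18+5 = 74
DC - B4 - W7 - H7 - L4 - DC: 22+14+7+18+23 = 84
DC - B4 - H7 - L4 - W7 - DC: 22+17+18+15+8 = 80
DC - B4 - H7 - W7 - L4 - DC: 22+17+7+15+23 = 84
DC - L4 - B4 - W7 - H7 - DC: 23+5+14+7+5 = 54
DC - L4 - B4 - H7 - W7 - DC: 23+5+17+7+8 = 60
DC - L4 - W7 - B4 - H7 - DC: 23+15+14+17+5 = 74
DC - L4 - H7 - B4 - W7 - DC: 23+18+17+14+8 = 80
DC - W7 - B4 - L4 - H7 - DC: 8+14+5+18+5 = 50
DC - W7 - L4 - B4 - H7 - DC: 8+15+5+17+5 = 50
The minimum is 50.
One optimal route: DC → W7 → B4 → L4 → H7 → DC (or its reverse).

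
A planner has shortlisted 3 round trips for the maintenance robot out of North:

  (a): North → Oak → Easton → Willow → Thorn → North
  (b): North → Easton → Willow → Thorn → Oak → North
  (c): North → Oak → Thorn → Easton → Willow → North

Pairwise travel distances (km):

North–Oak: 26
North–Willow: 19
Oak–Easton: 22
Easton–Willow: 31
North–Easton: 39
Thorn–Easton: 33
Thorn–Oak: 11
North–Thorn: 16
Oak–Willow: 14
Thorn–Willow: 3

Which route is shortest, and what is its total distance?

98 km — (a) is the shortest.

(a): 26 + 22 + 31 + 3 + 16 = 98
(b): 39 + 31 + 3 + 11 + 26 = 110
(c): 26 + 11 + 33 + 31 + 19 = 120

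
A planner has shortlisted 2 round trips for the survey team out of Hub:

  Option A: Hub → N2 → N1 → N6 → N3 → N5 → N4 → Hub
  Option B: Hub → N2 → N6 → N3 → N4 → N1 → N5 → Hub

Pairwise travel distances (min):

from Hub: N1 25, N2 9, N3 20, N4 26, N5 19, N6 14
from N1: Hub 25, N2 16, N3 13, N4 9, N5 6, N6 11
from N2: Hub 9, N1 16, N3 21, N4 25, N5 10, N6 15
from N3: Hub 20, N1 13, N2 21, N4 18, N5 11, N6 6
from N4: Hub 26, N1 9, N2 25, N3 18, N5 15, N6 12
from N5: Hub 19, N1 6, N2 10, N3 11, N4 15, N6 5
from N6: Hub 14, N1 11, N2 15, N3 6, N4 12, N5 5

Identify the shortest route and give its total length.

Shortest is Option B, total 82 min.

Option A: 9 + 16 + 11 + 6 + 11 + 15 + 26 = 94
Option B: 9 + 15 + 6 + 18 + 9 + 6 + 19 = 82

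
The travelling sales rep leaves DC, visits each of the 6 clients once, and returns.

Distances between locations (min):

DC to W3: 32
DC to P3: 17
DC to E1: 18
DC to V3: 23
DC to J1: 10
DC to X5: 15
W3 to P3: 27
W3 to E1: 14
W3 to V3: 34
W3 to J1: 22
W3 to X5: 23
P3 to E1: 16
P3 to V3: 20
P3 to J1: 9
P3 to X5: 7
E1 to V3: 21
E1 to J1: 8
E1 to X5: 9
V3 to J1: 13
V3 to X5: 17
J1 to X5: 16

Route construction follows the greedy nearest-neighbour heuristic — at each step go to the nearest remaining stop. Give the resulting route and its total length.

At DC the remaining stops are J1 10, X5 15, P3 17, E1 18, V3 23, W3 32; go to J1.
At J1 the remaining stops are E1 8, P3 9, V3 13, X5 16, W3 22; go to E1.
At E1 the remaining stops are X5 9, W3 14, P3 16, V3 21; go to X5.
At X5 the remaining stops are P3 7, V3 17, W3 23; go to P3.
At P3 the remaining stops are V3 20, W3 27; go to V3.
At V3 the remaining stops are W3 34; go to W3.
Return W3→DC: 32.
Total = 10 + 8 + 9 + 7 + 20 + 34 + 32 = 120.

Total distance 120 min via the nearest-neighbour route DC → J1 → E1 → X5 → P3 → V3 → W3 → DC.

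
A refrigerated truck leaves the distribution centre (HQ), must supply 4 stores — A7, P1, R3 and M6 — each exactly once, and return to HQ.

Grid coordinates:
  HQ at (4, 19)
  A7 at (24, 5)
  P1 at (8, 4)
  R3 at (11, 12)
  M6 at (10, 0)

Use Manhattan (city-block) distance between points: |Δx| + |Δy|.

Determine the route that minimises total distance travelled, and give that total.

Shortest round trip = 78.

With 4 stops there are 4!/2 = 12 distinct round trips (a route and its reverse cost the same).
HQ - A7 - P1 - R3 - M6 - HQ: 34+17+11+13+25 = 100
HQ - A7 - P1 - M6 - R3 - HQ: 34+17+6+13+14 = 84
HQ - A7 - R3 - P1 - M6 - HQ: 34+20+11+6+25 = 96
HQ - A7 - R3 - M6 - P1 - HQ: 34+20+13+6+19 = 92
HQ - A7 - M6 - P1 - R3 - HQ: 34+19+6+11+14 = 84
HQ - A7 - M6 - R3 - P1 - HQ: 34+19+13+11+19 = 96
HQ - P1 - A7 - R3 - M6 - HQ: 19+17+20+13+25 = 94
HQ - P1 - A7 - M6 - R3 - HQ: 19+17+19+13+14 = 82
HQ - P1 - R3 - A7 - M6 - HQ: 19+11+20+19+25 = 94
HQ - P1 - M6 - A7 - R3 - HQ: 19+6+19+20+14 = 78
HQ - R3 - A7 - P1 - M6 - HQ: 14+20+17+6+25 = 82
HQ - R3 - P1 - A7 - M6 - HQ: 14+11+17+19+25 = 86
The minimum is 78.
One optimal route: HQ → P1 → M6 → A7 → R3 → HQ (or its reverse).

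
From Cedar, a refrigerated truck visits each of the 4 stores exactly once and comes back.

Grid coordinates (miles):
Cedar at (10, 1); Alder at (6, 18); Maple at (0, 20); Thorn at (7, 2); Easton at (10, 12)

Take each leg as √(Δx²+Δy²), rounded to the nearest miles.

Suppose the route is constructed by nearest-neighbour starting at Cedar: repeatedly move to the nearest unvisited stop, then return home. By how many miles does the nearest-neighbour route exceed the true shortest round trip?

Cedar: Thorn=3, Easton=11, Alder=17, Maple=21 ⇒ Thorn
Thorn: Easton=10, Alder=16, Maple=19 ⇒ Easton
Easton: Alder=7, Maple=13 ⇒ Alder
Alder: Maple=6 ⇒ Maple
NN route Cedar → Thorn → Easton → Alder → Maple → Cedar costs 47.
Optimal: Cedar → Thorn → Maple → Alder → Easton → Cedar costs 46 (by enumerating all 12 distinct tours).
Excess = 47 − 46 = 1.

1 miles longer than the optimal tour.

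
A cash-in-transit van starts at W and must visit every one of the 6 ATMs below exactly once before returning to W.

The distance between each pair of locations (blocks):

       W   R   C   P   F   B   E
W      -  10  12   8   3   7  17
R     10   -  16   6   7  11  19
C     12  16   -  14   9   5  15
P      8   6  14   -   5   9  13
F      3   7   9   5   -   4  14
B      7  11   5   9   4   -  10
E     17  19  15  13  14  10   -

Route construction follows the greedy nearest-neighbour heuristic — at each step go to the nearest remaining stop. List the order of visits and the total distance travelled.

Nearest-neighbour total = 68 blocks; route W → F → B → C → P → R → E → W.

W → [F:3 / B:7 / P:8 / R:10 / C:12 / E:17] → F (3)
F → [B:4 / P:5 / R:7 / C:9 / E:14] → B (4)
B → [C:5 / P:9 / E:10 / R:11] → C (5)
C → [P:14 / E:15 / R:16] → P (14)
P → [R:6 / E:13] → R (6)
R → [E:19] → E (19)
Return E→W: 17.
Total = 3 + 4 + 5 + 14 + 6 + 19 + 17 = 68.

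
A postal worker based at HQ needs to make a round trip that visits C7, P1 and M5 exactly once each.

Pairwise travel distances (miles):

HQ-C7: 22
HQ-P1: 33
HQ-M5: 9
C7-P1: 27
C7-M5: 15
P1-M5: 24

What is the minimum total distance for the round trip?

There are 3 distinct closed tours to check (reversals are equivalent).
HQ → C7 → P1 → M5 → HQ: 22+27+24+9 = 82
HQ → C7 → M5 → P1 → HQ: 22+15+24+33 = 94
HQ → P1 → C7 → M5 → HQ: 33+27+15+9 = 84
The minimum is 82.
One optimal route: HQ → C7 → P1 → M5 → HQ (or its reverse).

82 miles — the shortest possible round trip.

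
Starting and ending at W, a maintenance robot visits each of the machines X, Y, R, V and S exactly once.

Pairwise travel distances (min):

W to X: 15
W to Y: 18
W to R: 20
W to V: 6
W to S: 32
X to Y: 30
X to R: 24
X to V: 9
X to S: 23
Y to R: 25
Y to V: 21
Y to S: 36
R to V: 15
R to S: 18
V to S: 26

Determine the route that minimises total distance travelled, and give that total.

There are 60 distinct closed tours to check (reversals are equivalent).
W → X → Y → R → V → S → W: 15+30+25+15+26+32 = 143
W → X → Y → R → S → V → W: 15+30+25+18+26+6 = 120
W → X → Y → V → R → S → W: 15+30+21+15+18+32 = 131
W → X → Y → V → S → R → W: 15+30+21+26+18+20 = 130
W → X → Y → S → R → V → W: 15+30+36+18+15+6 = 120
W → X → Y → S → V → R → W: 15+30+36+26+15+20 = 142
W → X → R → Y → V → S → W: 15+24+25+21+26+32 = 143
W → X → R → Y → S → V → W: 15+24+25+36+26+6 = 132
W → X → R → V → Y → S → W: 15+24+15+21+36+32 = 143
W → X → R → V → S → Y → W: 15+24+15+26+36+18 = 134
W → X → R → S → Y → V → W: 15+24+18+36+21+6 = 120
W → X → R → S → V → Y → W: 15+24+18+26+21+18 = 122
W → X → V → Y → R → S → W: 15+9+21+25+18+32 = 120
W → X → V → Y → S → R → W: 15+9+21+36+18+20 = 119
… (46 more)
W → Y → R → S → X → V → W: 18+25+18+23+9+6 = 99  ← best
The minimum is 99.
One optimal route: W → Y → R → S → X → V → W (or its reverse).

99 min — the shortest possible round trip.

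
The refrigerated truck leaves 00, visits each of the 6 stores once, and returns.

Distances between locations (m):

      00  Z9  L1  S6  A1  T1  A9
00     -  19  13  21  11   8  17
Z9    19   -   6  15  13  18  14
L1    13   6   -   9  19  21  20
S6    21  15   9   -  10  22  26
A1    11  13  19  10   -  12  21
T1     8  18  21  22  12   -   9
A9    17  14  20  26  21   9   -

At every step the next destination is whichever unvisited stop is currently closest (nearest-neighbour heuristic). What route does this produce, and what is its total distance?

From 00: distances to unvisited — T1=8, A1=11, L1=13, A9=17, Z9=19, S6=21. Nearest is T1 (8).
From T1: distances to unvisited — A9=9, A1=12, Z9=18, L1=21, S6=22. Nearest is A9 (9).
From A9: distances to unvisited — Z9=14, L1=20, A1=21, S6=26. Nearest is Z9 (14).
From Z9: distances to unvisited — L1=6, A1=13, S6=15. Nearest is L1 (6).
From L1: distances to unvisited — S6=9, A1=19. Nearest is S6 (9).
From S6: distances to unvisited — A1=10. Nearest is A1 (10).
Return A1→00: 11.
Total = 8 + 9 + 14 + 6 + 9 + 10 + 11 = 67.

67 m along 00 → T1 → A9 → Z9 → L1 → S6 → A1 → 00.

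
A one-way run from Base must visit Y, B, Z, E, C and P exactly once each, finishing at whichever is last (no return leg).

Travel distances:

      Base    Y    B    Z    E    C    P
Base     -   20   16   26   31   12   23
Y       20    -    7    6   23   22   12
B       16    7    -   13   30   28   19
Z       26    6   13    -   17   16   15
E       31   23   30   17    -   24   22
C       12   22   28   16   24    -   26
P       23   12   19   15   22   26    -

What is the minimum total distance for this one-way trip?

There are 6! = 720 possible orderings.
Base → Y → B → Z → E → C → P: 20+7+13+17+24+26 = 107
Base → Y → B → Z → E → P → C: 20+7+13+17+22+26 = 105
Base → Y → B → Z → C → E → P: 20+7+13+16+24+22 = 102
Base → Y → B → Z → C → P → E: 20+7+13+16+26+22 = 104
Base → Y → B → Z → P → E → C: 20+7+13+15+22+24 = 101
Base → Y → B → Z → P → C → E: 20+7+13+15+26+24 = 105
Base → Y → B → E → Z → C → P: 20+7+30+17+16+26 = 116
Base → Y → B → E → Z → P → C: 20+7+30+17+15+26 = 115
… (712 more)
Base → C → Z → Y → B → P → E: 12+16+6+7+19+22 = 82  ← best
The minimum is 82.
One shortest path: Base → C → Z → Y → B → P → E.

Shortest open route: 82.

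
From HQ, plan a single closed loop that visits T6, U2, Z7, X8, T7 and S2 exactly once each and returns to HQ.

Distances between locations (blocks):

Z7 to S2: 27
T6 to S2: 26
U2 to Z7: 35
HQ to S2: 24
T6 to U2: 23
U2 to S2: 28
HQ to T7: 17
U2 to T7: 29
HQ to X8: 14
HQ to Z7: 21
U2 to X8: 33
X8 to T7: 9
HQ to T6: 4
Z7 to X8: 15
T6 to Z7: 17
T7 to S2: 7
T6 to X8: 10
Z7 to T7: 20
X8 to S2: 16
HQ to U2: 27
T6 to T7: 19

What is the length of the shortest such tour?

With 6 stops there are 6!/2 = 360 distinct round trips (a route and its reverse cost the same).
HQ→T6→U2→Z7→X8→T7→S2→HQ: 4+23+35+15+9+7+24 = 117
HQ→T6→U2→Z7→X8→S2→T7→HQ: 4+23+35+15+16+7+17 = 117
HQ→T6→U2→Z7→T7→X8→S2→HQ: 4+23+35+20+9+16+24 = 131
HQ→T6→U2→Z7→T7→S2→X8→HQ: 4+23+35+20+7+16+14 = 119
HQ→T6→U2→Z7→S2→X8→T7→HQ: 4+23+35+27+16+9+17 = 131
HQ→T6→U2→Z7→S2→T7→X8→HQ: 4+23+35+27+7+9+14 = 119
HQ→T6→U2→X8→Z7→T7→S2→HQ: 4+23+33+15+20+7+24 = 126
HQ→T6→U2→X8→Z7→S2→T7→HQ: 4+23+33+15+27+7+17 = 126
… (352 more)
HQ→T6→U2→S2→T7→X8→Z7→HQ: 4+23+28+7+9+15+21 = 107  ← best
The minimum is 107.
One optimal route: HQ → T6 → U2 → S2 → T7 → X8 → Z7 → HQ (or its reverse).

Shortest round trip = 107 blocks.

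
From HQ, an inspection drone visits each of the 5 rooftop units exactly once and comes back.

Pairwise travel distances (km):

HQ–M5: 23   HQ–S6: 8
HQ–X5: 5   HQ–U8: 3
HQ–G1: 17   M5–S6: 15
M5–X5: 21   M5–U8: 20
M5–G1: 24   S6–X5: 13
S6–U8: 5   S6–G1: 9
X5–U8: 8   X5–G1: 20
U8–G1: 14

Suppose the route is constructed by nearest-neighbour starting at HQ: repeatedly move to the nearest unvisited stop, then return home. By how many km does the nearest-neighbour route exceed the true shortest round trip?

From HQ: U8=3, X5=5, S6=8, G1=17, M5=23 → choose U8 (3).
From U8: S6=5, X5=8, G1=14, M5=20 → choose S6 (5).
From S6: G1=9, X5=13, M5=15 → choose G1 (9).
From G1: X5=20, M5=24 → choose X5 (20).
From X5: M5=21 → choose M5 (21).
NN route HQ → U8 → S6 → G1 → X5 → M5 → HQ costs 81.
Optimal: HQ → X5 → M5 → S6 → G1 → U8 → HQ costs 67 (by enumerating all 60 distinct tours).
Excess = 81 − 67 = 14.

The nearest-neighbour route is 14 km longer than optimal.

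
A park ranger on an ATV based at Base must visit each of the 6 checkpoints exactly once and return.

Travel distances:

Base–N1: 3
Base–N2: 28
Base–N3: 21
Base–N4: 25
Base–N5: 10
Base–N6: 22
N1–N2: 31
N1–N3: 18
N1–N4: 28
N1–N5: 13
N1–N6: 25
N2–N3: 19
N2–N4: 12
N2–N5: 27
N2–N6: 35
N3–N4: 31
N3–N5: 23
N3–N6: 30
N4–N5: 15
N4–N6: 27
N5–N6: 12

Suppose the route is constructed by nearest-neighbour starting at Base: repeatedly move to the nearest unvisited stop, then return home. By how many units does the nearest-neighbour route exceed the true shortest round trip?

Excess over optimum: 6.

From Base: N1=3, N5=10, N3=21, N6=22, N4=25, N2=28 → choose N1 (3).
From N1: N5=13, N3=18, N6=25, N4=28, N2=31 → choose N5 (13).
From N5: N6=12, N4=15, N3=23, N2=27 → choose N6 (12).
From N6: N4=27, N3=30, N2=35 → choose N4 (27).
From N4: N2=12, N3=31 → choose N2 (12).
From N2: N3=19 → choose N3 (19).
NN route Base → N1 → N5 → N6 → N4 → N2 → N3 → Base costs 107.
Optimal: Base → N1 → N3 → N2 → N4 → N5 → N6 → Base costs 101 (by enumerating all 360 distinct tours).
Excess = 107 − 101 = 6.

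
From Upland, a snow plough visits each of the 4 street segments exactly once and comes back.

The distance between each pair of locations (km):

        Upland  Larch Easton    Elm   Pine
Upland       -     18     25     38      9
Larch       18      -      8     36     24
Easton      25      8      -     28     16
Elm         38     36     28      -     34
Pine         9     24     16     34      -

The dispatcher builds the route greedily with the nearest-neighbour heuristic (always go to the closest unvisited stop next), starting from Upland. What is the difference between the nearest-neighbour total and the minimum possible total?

Upland: Pine=9, Larch=18, Easton=25, Elm=38 ⇒ Pine
Pine: Easton=16, Larch=24, Elm=34 ⇒ Easton
Easton: Larch=8, Elm=28 ⇒ Larch
Larch: Elm=36 ⇒ Elm
NN route Upland → Pine → Easton → Larch → Elm → Upland costs 107.
Optimal: Upland → Larch → Easton → Elm → Pine → Upland costs 97 (by enumerating all 12 distinct tours).
Excess = 107 − 97 = 10.

The nearest-neighbour route is 10 km longer than optimal.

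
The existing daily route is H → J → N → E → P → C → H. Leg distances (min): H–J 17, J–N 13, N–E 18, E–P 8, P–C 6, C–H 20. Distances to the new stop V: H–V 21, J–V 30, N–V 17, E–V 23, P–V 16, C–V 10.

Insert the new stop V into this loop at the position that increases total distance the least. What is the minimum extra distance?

Minimum extra distance: 11 min, inserting V between C and H.

Insertion cost between consecutive stops i–j is d(i,V) + d(V,j) − d(i,j):
  between H and J: 21 + 30 − 17 = 34
  between J and N: 30 + 17 − 13 = 34
  between N and E: 17 + 23 − 18 = 22
  between E and P: 23 + 16 − 8 = 31
  between P and C: 16 + 10 − 6 = 20
  between C and H: 10 + 21 − 20 = 11
Cheapest insertion is between C and H, adding 11.
New total = 82 + 11 = 93.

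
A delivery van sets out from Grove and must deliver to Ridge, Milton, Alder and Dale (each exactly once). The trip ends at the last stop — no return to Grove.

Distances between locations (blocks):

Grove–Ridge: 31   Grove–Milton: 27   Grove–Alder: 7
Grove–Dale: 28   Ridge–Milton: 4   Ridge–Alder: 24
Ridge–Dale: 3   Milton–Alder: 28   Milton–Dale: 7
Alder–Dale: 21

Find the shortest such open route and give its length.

35 blocks — the minimum one-way total.

There are 4! = 24 possible orderings.
Grove → Ridge → Milton → Alder → Dale: 31+4+28+21 = 84
Grove → Ridge → Milton → Dale → Alder: 31+4+7+21 = 63
Grove → Ridge → Alder → Milton → Dale: 31+24+28+7 = 90
Grove → Ridge → Alder → Dale → Milton: 31+24+21+7 = 83
Grove → Ridge → Dale → Milton → Alder: 31+3+7+28 = 69
Grove → Ridge → Dale → Alder → Milton: 31+3+21+28 = 83
Grove → Milton → Ridge → Alder → Dale: 27+4+24+21 = 76
Grove → Milton → Ridge → Dale → Alder: 27+4+3+21 = 55
Grove → Milton → Alder → Ridge → Dale: 27+28+24+3 = 82
Grove → Milton → Alder → Dale → Ridge: 27+28+21+3 = 79
Grove → Milton → Dale → Ridge → Alder: 27+7+3+24 = 61
Grove → Milton → Dale → Alder → Ridge: 27+7+21+24 = 79
Grove → Alder → Ridge → Milton → Dale: 7+24+4+7 = 42
Grove → Alder → Ridge → Dale → Milton: 7+24+3+7 = 41
… (10 more)
Grove → Alder → Dale → Ridge → Milton: 7+21+3+4 = 35  ← best
The minimum is 35.
One shortest path: Grove → Alder → Dale → Ridge → Milton.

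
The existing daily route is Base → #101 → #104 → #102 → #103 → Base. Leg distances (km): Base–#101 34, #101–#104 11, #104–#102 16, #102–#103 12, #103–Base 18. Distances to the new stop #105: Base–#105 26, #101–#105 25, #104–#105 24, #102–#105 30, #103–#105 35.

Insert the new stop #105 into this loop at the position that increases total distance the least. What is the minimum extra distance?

Insertion cost between consecutive stops i–j is d(i,#105) + d(#105,j) − d(i,j):
  between Base and #101: 26 + 25 − 34 = 17
  between #101 and #104: 25 + 24 − 11 = 38
  between #104 and #102: 24 + 30 − 16 = 38
  between #102 and #103: 30 + 35 − 12 = 53
  between #103 and Base: 35 + 26 − 18 = 43
Cheapest insertion is between Base and #101, adding 17.
New total = 91 + 17 = 108.

Minimum extra distance: 17 km, inserting #105 between Base and #101.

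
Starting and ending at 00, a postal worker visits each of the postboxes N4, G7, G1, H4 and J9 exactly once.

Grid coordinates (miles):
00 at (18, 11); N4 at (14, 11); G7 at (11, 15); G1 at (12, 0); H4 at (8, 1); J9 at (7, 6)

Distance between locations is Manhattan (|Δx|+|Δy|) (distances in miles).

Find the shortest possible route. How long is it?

There are 60 distinct closed tours to check (reversals are equivalent).
00 → N4 → G7 → G1 → H4 → J9 → 00: 4+7+16+5+6+16 = 54
00 → N4 → G7 → G1 → J9 → H4 → 00: 4+7+16+11+6+20 = 64
00 → N4 → G7 → H4 → G1 → J9 → 00: 4+7+17+5+11+16 = 60
00 → N4 → G7 → H4 → J9 → G1 → 00: 4+7+17+6+11+17 = 62
00 → N4 → G7 → J9 → G1 → H4 → 00: 4+7+13+11+5+20 = 60
00 → N4 → G7 → J9 → H4 → G1 → 00: 4+7+13+6+5+17 = 52
00 → N4 → G1 → G7 → H4 → J9 → 00: 4+13+16+17+6+16 = 72
00 → N4 → G1 → G7 → J9 → H4 → 00: 4+13+16+13+6+20 = 72
00 → N4 → G1 → H4 → G7 → J9 → 00: 4+13+5+17+13+16 = 68
00 → N4 → G1 → H4 → J9 → G7 → 00: 4+13+5+6+13+11 = 52
00 → N4 → G1 → J9 → G7 → H4 → 00: 4+13+11+13+17+20 = 78
00 → N4 → G1 → J9 → H4 → G7 → 00: 4+13+11+6+17+11 = 62
00 → N4 → H4 → G7 → G1 → J9 → 00: 4+16+17+16+11+16 = 80
00 → N4 → H4 → G7 → J9 → G1 → 00: 4+16+17+13+11+17 = 78
… (46 more)
The minimum is 52.
One optimal route: 00 → N4 → G7 → J9 → H4 → G1 → 00 (or its reverse).

52 miles — the shortest possible round trip.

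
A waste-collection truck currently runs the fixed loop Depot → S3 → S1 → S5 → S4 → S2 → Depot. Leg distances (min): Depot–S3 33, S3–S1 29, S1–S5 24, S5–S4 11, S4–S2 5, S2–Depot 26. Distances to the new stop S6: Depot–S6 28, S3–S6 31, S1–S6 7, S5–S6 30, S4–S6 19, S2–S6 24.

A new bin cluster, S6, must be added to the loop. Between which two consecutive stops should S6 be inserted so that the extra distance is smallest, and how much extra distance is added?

Minimum extra distance: 9 min, inserting S6 between S3 and S1.

Insertion cost between consecutive stops i–j is d(i,S6) + d(S6,j) − d(i,j):
  between Depot and S3: 28 + 31 − 33 = 26
  between S3 and S1: 31 + 7 − 29 = 9
  between S1 and S5: 7 + 30 − 24 = 13
  between S5 and S4: 30 + 19 − 11 = 38
  between S4 and S2: 19 + 24 − 5 = 38
  between S2 and Depot: 24 + 28 − 26 = 26
Cheapest insertion is between S3 and S1, adding 9.
New total = 128 + 9 = 137.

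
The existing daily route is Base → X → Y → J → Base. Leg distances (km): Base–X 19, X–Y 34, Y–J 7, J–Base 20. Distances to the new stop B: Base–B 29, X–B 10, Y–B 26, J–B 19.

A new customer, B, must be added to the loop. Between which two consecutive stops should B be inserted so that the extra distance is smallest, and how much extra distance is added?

Insertion cost between consecutive stops i–j is d(i,B) + d(B,j) − d(i,j):
  between Base and X: 29 + 10 − 19 = 20
  between X and Y: 10 + 26 − 34 = 2
  between Y and J: 26 + 19 − 7 = 38
  between J and Base: 19 + 29 − 20 = 28
Cheapest insertion is between X and Y, adding 2.
New total = 80 + 2 = 82.

+2 km — insert B between X and Y.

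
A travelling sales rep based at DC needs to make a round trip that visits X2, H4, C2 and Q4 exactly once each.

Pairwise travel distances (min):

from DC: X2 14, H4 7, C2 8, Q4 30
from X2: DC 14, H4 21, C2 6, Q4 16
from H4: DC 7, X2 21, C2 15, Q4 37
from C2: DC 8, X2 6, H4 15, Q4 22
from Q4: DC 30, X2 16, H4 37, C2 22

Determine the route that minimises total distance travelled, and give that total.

Shortest round trip = 74 min.

There are 12 distinct closed tours to check (reversals are equivalent).
DC → X2 → H4 → C2 → Q4 → DC: 14+21+15+22+30 = 102
DC → X2 → H4 → Q4 → C2 → DC: 14+21+37+22+8 = 102
DC → X2 → C2 → H4 → Q4 → DC: 14+6+15+37+30 = 102
DC → X2 → C2 → Q4 → H4 → DC: 14+6+22+37+7 = 86
DC → X2 → Q4 → H4 → C2 → DC: 14+16+37+15+8 = 90
DC → X2 → Q4 → C2 → H4 → DC: 14+16+22+15+7 = 74
DC → H4 → X2 → C2 → Q4 → DC: 7+21+6+22+30 = 86
DC → H4 → X2 → Q4 → C2 → DC: 7+21+16+22+8 = 74
DC → H4 → C2 → X2 → Q4 → DC: 7+15+6+16+30 = 74
DC → H4 → Q4 → X2 → C2 → DC: 7+37+16+6+8 = 74
DC → C2 → X2 → H4 → Q4 → DC: 8+6+21+37+30 = 102
DC → C2 → H4 → X2 → Q4 → DC: 8+15+21+16+30 = 90
The minimum is 74.
One optimal route: DC → X2 → Q4 → C2 → H4 → DC (or its reverse).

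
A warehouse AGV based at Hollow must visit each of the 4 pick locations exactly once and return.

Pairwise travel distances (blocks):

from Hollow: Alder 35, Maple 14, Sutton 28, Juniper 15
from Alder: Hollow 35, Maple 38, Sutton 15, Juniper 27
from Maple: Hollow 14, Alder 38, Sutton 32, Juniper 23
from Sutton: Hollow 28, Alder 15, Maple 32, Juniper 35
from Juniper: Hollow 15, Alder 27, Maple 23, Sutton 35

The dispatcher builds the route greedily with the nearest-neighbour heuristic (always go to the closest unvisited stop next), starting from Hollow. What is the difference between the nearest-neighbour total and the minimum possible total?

Hollow: Maple=14, Juniper=15, Sutton=28, Alder=35 ⇒ Maple
Maple: Juniper=23, Sutton=32, Alder=38 ⇒ Juniper
Juniper: Alder=27, Sutton=35 ⇒ Alder
Alder: Sutton=15 ⇒ Sutton
NN route Hollow → Maple → Juniper → Alder → Sutton → Hollow costs 107.
Optimal: Hollow → Maple → Sutton → Alder → Juniper → Hollow costs 103 (by enumerating all 12 distinct tours).
Excess = 107 − 103 = 4.

The nearest-neighbour route is 4 blocks longer than optimal.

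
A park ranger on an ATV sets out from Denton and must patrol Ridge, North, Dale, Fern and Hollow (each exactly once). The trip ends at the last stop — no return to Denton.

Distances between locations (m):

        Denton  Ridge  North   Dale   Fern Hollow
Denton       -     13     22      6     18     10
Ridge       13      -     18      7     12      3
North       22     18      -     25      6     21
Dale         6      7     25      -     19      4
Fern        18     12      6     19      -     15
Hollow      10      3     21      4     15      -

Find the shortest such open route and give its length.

There are 5! = 120 possible orderings.
Denton→Ridge→North→Dale→Fern→Hollow: 13+18+25+19+15 = 90
Denton→Ridge→North→Dale→Hollow→Fern: 13+18+25+4+15 = 75
Denton→Ridge→North→Fern→Dale→Hollow: 13+18+6+19+4 = 60
Denton→Ridge→North→Fern→Hollow→Dale: 13+18+6+15+4 = 56
Denton→Ridge→North→Hollow→Dale→Fern: 13+18+21+4+19 = 75
Denton→Ridge→North→Hollow→Fern→Dale: 13+18+21+15+19 = 86
Denton→Ridge→Dale→North→Fern→Hollow: 13+7+25+6+15 = 66
Denton→Ridge→Dale→North→Hollow→Fern: 13+7+25+21+15 = 81
Denton→Ridge→Dale→Fern→North→Hollow: 13+7+19+6+21 = 66
Denton→Ridge→Dale→Fern→Hollow→North: 13+7+19+15+21 = 75
Denton→Ridge→Dale→Hollow→North→Fern: 13+7+4+21+6 = 51
Denton→Ridge→Dale→Hollow→Fern→North: 13+7+4+15+6 = 45
Denton→Ridge→Fern→North→Dale→Hollow: 13+12+6+25+4 = 60
Denton→Ridge→Fern→North→Hollow→Dale: 13+12+6+21+4 = 56
… (106 more)
Denton→Dale→Hollow→Ridge→Fern→North: 6+4+3+12+6 = 31  ← best
The minimum is 31.
One shortest path: Denton → Dale → Hollow → Ridge → Fern → North.

Minimum one-way distance = 31 m.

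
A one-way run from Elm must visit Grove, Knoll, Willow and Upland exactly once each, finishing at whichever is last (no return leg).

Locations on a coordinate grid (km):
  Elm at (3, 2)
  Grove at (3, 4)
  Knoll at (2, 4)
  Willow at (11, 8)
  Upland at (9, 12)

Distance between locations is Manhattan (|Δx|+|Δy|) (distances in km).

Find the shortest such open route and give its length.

Shortest open route: 22 km.

There are 4! = 24 possible orderings.
Elm → Grove → Knoll → Willow → Upland: 2+1+13+6 = 22
Elm → Grove → Knoll → Upland → Willow: 2+1+15+6 = 24
Elm → Grove → Willow → Knoll → Upland: 2+12+13+15 = 42
Elm → Grove → Willow → Upland → Knoll: 2+12+6+15 = 35
Elm → Grove → Upland → Knoll → Willow: 2+14+15+13 = 44
Elm → Grove → Upland → Willow → Knoll: 2+14+6+13 = 35
Elm → Knoll → Grove → Willow → Upland: 3+1+12+6 = 22
Elm → Knoll → Grove → Upland → Willow: 3+1+14+6 = 24
Elm → Knoll → Willow → Grove → Upland: 3+13+12+14 = 42
Elm → Knoll → Willow → Upland → Grove: 3+13+6+14 = 36
Elm → Knoll → Upland → Grove → Willow: 3+15+14+12 = 44
Elm → Knoll → Upland → Willow → Grove: 3+15+6+12 = 36
Elm → Willow → Grove → Knoll → Upland: 14+12+1+15 = 42
Elm → Willow → Grove → Upland → Knoll: 14+12+14+15 = 55
… (10 more)
The minimum is 22.
One shortest path: Elm → Grove → Knoll → Willow → Upland.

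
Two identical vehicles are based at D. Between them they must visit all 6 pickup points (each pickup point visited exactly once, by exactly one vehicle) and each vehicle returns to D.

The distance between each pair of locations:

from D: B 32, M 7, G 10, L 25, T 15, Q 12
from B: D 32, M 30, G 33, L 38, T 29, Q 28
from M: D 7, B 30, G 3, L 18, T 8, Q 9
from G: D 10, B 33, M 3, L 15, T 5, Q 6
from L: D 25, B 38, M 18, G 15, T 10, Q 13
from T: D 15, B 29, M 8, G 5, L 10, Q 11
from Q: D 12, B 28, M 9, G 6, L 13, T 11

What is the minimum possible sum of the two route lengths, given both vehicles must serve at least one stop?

Minimum combined distance: 112.

Check every non-empty split of the stops between the two vehicles; for each half take its own optimal tour:
  {B} + {M, G, L, T, Q}: 64 + 50 = 114
  {M} + {B, G, L, T, Q}: 14 + 98 = 112
  {B, M} + {G, L, T, Q}: 69 + 50 = 119
  {G} + {B, M, L, T, Q}: 20 + 98 = 118
  {B, G} + {M, L, T, Q}: 75 + 50 = 125
  {M, G} + {B, L, T, Q}: 20 + 96 = 116
  … (31 splits in total)
Best: vehicle 1 D → M → D = 14; vehicle 2 D → B → Q → L → T → G → D = 98; combined 112.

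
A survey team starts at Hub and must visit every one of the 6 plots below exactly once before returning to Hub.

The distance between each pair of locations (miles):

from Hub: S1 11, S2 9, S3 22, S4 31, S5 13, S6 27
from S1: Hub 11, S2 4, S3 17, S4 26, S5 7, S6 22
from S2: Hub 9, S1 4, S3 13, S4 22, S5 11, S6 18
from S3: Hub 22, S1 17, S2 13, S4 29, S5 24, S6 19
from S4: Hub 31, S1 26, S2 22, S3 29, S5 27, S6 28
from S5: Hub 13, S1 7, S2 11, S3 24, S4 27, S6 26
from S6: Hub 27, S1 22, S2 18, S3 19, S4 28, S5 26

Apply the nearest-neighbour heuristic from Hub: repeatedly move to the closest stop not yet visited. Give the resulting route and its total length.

At Hub the remaining stops are S2 9, S1 11, S5 13, S3 22, S6 27, S4 31; go to S2.
At S2 the remaining stops are S1 4, S5 11, S3 13, S6 18, S4 22; go to S1.
At S1 the remaining stops are S5 7, S3 17, S6 22, S4 26; go to S5.
At S5 the remaining stops are S3 24, S6 26, S4 27; go to S3.
At S3 the remaining stops are S6 19, S4 29; go to S6.
At S6 the remaining stops are S4 28; go to S4.
Return S4→Hub: 31.
Total = 9 + 4 + 7 + 24 + 19 + 28 + 31 = 122.

Nearest-neighbour total = 122 miles; route Hub → S2 → S1 → S5 → S3 → S6 → S4 → Hub.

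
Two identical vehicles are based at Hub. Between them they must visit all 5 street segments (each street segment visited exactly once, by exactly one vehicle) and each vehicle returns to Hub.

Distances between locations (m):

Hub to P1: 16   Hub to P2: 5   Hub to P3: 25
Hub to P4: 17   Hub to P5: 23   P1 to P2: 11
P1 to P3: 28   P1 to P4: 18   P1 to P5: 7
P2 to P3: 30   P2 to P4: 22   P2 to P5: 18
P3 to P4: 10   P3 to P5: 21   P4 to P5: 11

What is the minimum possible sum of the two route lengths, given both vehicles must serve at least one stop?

Try each way of splitting the stops between the two vehicles (each non-empty) and, for each split, find the best tour for each vehicle:
  {P1} + {P2, P3, P4, P5}: 32 + 69 = 101
  {P2} + {P1, P3, P4, P5}: 10 + 69 = 79
  {P1, P2} + {P3, P4, P5}: 32 + 69 = 101
  {P3} + {P1, P2, P4, P5}: 50 + 51 = 101
  {P1, P3} + {P2, P4, P5}: 69 + 51 = 120
  {P2, P3} + {P1, P4, P5}: 60 + 51 = 111
  … (15 splits in total)
Best: vehicle 1 Hub → P2 → Hub = 10; vehicle 2 Hub → P1 → P5 → P4 → P3 → Hub = 69; combined 79.

Minimum combined distance: 79 m.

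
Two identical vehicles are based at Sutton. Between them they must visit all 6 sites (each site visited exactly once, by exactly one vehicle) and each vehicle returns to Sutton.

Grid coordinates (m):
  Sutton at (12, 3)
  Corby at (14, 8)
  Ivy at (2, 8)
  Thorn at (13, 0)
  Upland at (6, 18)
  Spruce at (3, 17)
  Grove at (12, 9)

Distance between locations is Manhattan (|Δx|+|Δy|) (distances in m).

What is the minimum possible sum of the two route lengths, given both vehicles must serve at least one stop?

Minimum combined distance: 62 m.

Check every non-empty split of the stops between the two vehicles; for each half take its own optimal tour:
  {Corby} + {Ivy, Thorn, Upland, Spruce, Grove}: 14 + 58 = 72
  {Ivy} + {Corby, Thorn, Upland, Spruce, Grove}: 30 + 58 = 88
  {Corby, Ivy} + {Thorn, Upland, Spruce, Grove}: 34 + 56 = 90
  {Thorn} + {Corby, Ivy, Upland, Spruce, Grove}: 8 + 54 = 62
  {Corby, Thorn} + {Ivy, Upland, Spruce, Grove}: 20 + 50 = 70
  {Ivy, Thorn} + {Corby, Upland, Spruce, Grove}: 38 + 52 = 90
  … (31 splits in total)
Best: vehicle 1 Sutton → Thorn → Sutton = 8; vehicle 2 Sutton → Corby → Ivy → Spruce → Upland → Grove → Sutton = 54; combined 62.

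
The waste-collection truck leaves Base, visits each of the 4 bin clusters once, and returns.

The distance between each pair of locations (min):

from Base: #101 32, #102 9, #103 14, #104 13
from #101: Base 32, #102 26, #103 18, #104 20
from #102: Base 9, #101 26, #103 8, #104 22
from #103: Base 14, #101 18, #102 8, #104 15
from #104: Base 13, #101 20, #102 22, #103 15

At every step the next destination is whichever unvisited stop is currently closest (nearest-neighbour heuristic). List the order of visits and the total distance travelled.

Base → [#102:9 / #104:13 / #103:14 / #101:32] → #102 (9)
#102 → [#103:8 / #104:22 / #101:26] → #103 (8)
#103 → [#104:15 / #101:18] → #104 (15)
#104 → [#101:20] → #101 (20)
Return #101→Base: 32.
Total = 9 + 8 + 15 + 20 + 32 = 84.

Total distance 84 min via the nearest-neighbour route Base → #102 → #103 → #104 → #101 → Base.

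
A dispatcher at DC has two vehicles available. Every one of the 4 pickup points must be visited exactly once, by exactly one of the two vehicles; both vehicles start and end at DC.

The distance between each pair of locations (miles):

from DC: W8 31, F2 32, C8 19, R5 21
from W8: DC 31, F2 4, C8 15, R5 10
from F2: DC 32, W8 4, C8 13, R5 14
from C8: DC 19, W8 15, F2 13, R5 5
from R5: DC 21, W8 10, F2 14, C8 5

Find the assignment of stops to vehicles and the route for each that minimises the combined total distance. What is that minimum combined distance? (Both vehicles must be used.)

Try each way of splitting the stops between the two vehicles (each non-empty) and, for each split, find the best tour for each vehicle:
  {W8} + {F2, C8, R5}: 62 + 67 = 129
  {F2} + {W8, C8, R5}: 64 + 65 = 129
  {W8, F2} + {C8, R5}: 67 + 45 = 112
  {C8} + {W8, F2, R5}: 38 + 67 = 105
  {W8, C8} + {F2, R5}: 65 + 67 = 132
  {F2, C8} + {W8, R5}: 64 + 62 = 126
  … (7 splits in total)
Best: vehicle 1 DC → C8 → DC = 38; vehicle 2 DC → F2 → W8 → R5 → DC = 67; combined 105.

105 miles — the smallest possible combined total.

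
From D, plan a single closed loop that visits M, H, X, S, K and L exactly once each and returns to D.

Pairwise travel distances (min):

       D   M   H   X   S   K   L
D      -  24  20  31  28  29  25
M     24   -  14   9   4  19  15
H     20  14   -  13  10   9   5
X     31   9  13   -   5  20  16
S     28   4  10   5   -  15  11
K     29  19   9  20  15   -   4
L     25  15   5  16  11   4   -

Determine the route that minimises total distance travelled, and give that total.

There are 360 distinct closed tours to check (reversals are equivalent).
D - M - H - X - S - K - L - D: 24+14+13+5+15+4+25 = 100
D - M - H - X - S - L - K - D: 24+14+13+5+11+4+29 = 100
D - M - H - X - K - S - L - D: 24+14+13+20+15+11+25 = 122
D - M - H - X - K - L - S - D: 24+14+13+20+4+11+28 = 114
D - M - H - X - L - S - K - D: 24+14+13+16+11+15+29 = 122
D - M - H - X - L - K - S - D: 24+14+13+16+4+15+28 = 114
D - M - H - S - X - K - L - D: 24+14+10+5+20+4+25 = 102
D - M - H - S - X - L - K - D: 24+14+10+5+16+4+29 = 102
… (352 more)
D - M - X - S - K - L - H - D: 24+9+5+15+4+5+20 = 82  ← best
The minimum is 82.
One optimal route: D → M → X → S → K → L → H → D (or its reverse).

82 min — the shortest possible round trip.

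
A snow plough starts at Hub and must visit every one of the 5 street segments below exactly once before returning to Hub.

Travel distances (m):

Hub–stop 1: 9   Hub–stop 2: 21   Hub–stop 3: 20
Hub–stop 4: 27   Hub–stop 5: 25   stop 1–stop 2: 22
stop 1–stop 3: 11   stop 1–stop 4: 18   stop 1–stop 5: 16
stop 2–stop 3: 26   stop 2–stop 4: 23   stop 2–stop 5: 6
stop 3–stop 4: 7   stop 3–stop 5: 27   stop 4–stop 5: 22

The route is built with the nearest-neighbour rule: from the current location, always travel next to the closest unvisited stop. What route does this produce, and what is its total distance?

From Hub: distances to unvisited — stop 1=9, stop 3=20, stop 2=21, stop 5=25, stop 4=27. Nearest is stop 1 (9).
From stop 1: distances to unvisited — stop 3=11, stop 5=16, stop 4=18, stop 2=22. Nearest is stop 3 (11).
From stop 3: distances to unvisited — stop 4=7, stop 2=26, stop 5=27. Nearest is stop 4 (7).
From stop 4: distances to unvisited — stop 5=22, stop 2=23. Nearest is stop 5 (22).
From stop 5: distances to unvisited — stop 2=6. Nearest is stop 2 (6).
Return stop 2→Hub: 21.
Total = 9 + 11 + 7 + 22 + 6 + 21 = 76.

Nearest-neighbour total = 76 m; route Hub → stop 1 → stop 3 → stop 4 → stop 5 → stop 2 → Hub.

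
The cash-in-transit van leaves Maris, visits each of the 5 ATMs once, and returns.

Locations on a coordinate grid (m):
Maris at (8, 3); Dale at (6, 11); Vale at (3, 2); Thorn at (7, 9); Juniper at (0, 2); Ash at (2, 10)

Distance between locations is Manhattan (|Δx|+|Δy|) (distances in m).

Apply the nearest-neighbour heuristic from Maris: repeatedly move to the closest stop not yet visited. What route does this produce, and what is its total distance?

Maris → [Vale:6 / Thorn:7 / Juniper:9 / Dale:10 / Ash:13] → Vale (6)
Vale → [Juniper:3 / Ash:9 / Thorn:11 / Dale:12] → Juniper (3)
Juniper → [Ash:10 / Thorn:14 / Dale:15] → Ash (10)
Ash → [Dale:5 / Thorn:6] → Dale (5)
Dale → [Thorn:3] → Thorn (3)
Return Thorn→Maris: 7.
Total = 6 + 3 + 10 + 5 + 3 + 7 = 34.

Total distance 34 m via the nearest-neighbour route Maris → Vale → Juniper → Ash → Dale → Thorn → Maris.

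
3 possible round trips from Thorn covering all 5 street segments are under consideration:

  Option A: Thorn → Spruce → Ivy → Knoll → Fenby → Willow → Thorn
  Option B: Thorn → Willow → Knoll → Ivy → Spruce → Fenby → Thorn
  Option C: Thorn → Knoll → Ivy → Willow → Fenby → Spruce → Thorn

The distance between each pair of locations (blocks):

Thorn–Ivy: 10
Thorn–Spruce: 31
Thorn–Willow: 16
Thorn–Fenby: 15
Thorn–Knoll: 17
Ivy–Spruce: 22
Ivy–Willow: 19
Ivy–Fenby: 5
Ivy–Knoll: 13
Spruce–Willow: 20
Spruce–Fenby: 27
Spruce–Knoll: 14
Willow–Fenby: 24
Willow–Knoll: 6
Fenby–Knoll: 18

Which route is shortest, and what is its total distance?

Option A: 31 + 22 + 13 + 18 + 24 + 16 = 124
Option B: 16 + 6 + 13 + 22 + 27 + 15 = 99
Option C: 17 + 13 + 19 + 24 + 27 + 31 = 131

99 blocks — Option B is the shortest.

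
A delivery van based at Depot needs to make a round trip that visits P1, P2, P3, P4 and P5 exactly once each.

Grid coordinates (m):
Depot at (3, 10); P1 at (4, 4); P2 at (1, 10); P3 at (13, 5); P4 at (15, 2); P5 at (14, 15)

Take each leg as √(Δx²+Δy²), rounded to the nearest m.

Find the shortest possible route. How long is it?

Depot → P1 → P2 → P3 → P4 → P5 → Depot: 6+7+13+4+13+12 = 55
Depot → P1 → P2 → P3 → P5 → P4 → Depot: 6+7+13+10+13+14 = 63
Depot → P1 → P2 → P4 → P3 → P5 → Depot: 6+7+16+4+10+12 = 55
Depot → P1 → P2 → P4 → P5 → P3 → Depot: 6+7+16+13+10+11 = 63
Depot → P1 → P2 → P5 → P3 → P4 → Depot: 6+7+14+10+4+14 = 55
Depot → P1 → P2 → P5 → P4 → P3 → Depot: 6+7+14+13+4+11 = 55
Depot → P1 → P3 → P2 → P4 → P5 → Depot: 6+9+13+16+13+12 = 69
Depot → P1 → P3 → P2 → P5 → P4 → Depot: 6+9+13+14+13+14 = 69
Depot → P1 → P3 → P4 → P2 → P5 → Depot: 6+9+4+16+14+12 = 61
Depot → P1 → P3 → P4 → P5 → P2 → Depot: 6+9+4+13+14+2 = 48
Depot → P1 → P3 → P5 → P2 → P4 → Depot: 6+9+10+14+16+14 = 69
Depot → P1 → P3 → P5 → P4 → P2 → Depot: 6+9+10+13+16+2 = 56
Depot → P1 → P4 → P2 → P3 → P5 → Depot: 6+11+16+13+10+12 = 68
Depot → P1 → P4 → P2 → P5 → P3 → Depot: 6+11+16+14+10+11 = 68
… (46 more)
Depot → P2 → P1 → P4 → P3 → P5 → Depot: 2+7+11+4+10+12 = 46  ← best
The minimum is 46.
One optimal route: Depot → P2 → P1 → P4 → P3 → P5 → Depot (or its reverse).

Shortest round trip = 46 m.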